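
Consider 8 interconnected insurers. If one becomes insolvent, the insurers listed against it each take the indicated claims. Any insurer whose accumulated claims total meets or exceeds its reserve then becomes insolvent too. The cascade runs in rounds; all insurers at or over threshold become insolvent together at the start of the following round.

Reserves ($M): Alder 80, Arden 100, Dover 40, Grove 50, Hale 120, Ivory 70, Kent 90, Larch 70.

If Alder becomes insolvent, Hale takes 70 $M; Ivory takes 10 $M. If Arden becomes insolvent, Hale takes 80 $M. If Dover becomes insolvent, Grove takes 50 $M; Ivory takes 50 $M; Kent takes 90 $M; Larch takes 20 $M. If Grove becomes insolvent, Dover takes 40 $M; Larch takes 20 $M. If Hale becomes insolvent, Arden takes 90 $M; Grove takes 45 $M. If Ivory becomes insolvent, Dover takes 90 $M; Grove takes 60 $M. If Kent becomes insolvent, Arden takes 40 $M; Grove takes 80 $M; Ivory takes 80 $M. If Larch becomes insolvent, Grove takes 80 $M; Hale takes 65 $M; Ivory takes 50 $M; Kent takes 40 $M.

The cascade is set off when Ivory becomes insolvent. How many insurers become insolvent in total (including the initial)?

4

Round 1 — Ivory becomes insolvent (initial).
  Dover: +90 → 90 ≥ 40
  Grove: +60 → 60 ≥ 50
Round 2 — Dover, Grove become insolvent.
  Kent: +90 → 90 ≥ 90
  Larch: +20+20 → 40 < 70
Round 3 — Kent becomes insolvent.
  Arden: +40 → 40 < 100
No further insolvencies.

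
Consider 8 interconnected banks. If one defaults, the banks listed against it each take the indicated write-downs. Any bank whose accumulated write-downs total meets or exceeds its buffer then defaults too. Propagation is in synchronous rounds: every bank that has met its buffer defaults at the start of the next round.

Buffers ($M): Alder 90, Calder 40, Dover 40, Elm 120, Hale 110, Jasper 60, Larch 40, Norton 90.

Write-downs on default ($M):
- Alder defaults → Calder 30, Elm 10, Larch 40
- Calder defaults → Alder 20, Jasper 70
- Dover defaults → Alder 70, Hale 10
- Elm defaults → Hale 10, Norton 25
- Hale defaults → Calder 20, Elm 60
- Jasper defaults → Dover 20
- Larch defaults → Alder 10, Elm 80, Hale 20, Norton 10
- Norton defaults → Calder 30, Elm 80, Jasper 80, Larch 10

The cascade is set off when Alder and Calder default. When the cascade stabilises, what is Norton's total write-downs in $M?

10

Round 1 — Alder, Calder default (initial).
  Elm: +10 → 10 < 120
  Jasper: +70 → 70 ≥ 60
  Larch: +40 → 40 ≥ 40
Round 2 — Jasper, Larch default.
  Dover: +20 → 20 < 40
  Elm: +80 → 90 < 120
  Hale: +20 → 20 < 110
  Norton: +10 → 10 < 90
No further defaults.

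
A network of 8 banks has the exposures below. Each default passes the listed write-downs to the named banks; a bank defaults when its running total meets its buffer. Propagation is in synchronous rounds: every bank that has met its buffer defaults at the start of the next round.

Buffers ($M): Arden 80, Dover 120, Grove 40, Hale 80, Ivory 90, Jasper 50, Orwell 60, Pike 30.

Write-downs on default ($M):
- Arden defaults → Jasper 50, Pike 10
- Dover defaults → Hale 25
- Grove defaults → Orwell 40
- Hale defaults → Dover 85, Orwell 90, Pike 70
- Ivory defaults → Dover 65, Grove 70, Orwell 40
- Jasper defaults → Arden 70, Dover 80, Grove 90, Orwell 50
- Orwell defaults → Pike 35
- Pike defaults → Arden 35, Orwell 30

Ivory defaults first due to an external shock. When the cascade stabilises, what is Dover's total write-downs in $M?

Round 1 — Ivory defaults (initial).
  Dover: +65 → 65 < 120
  Grove: +70 → 70 ≥ 40
  Orwell: +40 → 40 < 60
Round 2 — Grove defaults.
  Orwell: +40 → 80 ≥ 60
Round 3 — Orwell defaults.
  Pike: +35 → 35 ≥ 30
Round 4 — Pike defaults.
  Arden: +35 → 35 < 80
No further defaults.

65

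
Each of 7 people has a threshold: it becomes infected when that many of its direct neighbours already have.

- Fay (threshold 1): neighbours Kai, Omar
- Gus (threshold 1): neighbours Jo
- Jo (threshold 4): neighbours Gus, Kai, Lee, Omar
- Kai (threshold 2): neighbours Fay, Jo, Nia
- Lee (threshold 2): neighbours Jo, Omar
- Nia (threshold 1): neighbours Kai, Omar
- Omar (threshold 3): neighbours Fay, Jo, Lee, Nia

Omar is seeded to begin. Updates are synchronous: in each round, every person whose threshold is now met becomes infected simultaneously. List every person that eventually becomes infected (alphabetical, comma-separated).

Fay, Kai, Nia, Omar

Round 1 — Omar becomes infected (initial).
Round 2 — checking thresholds:
  Fay: 1 of 2 neighbours ≥ 1, becomes infected.
  Jo: 1 of 4 neighbours < 4, not yet.
  Lee: 1 of 2 neighbours < 2, not yet.
  Nia: 1 of 2 neighbours ≥ 1, becomes infected.
Round 3 — checking thresholds:
  Jo: 1 of 4 neighbours < 4, not yet.
  Kai: 2 of 3 neighbours ≥ 2, becomes infected.
  Lee: 1 of 2 neighbours < 2, not yet.
Round 4 — no new infections; cascade stops.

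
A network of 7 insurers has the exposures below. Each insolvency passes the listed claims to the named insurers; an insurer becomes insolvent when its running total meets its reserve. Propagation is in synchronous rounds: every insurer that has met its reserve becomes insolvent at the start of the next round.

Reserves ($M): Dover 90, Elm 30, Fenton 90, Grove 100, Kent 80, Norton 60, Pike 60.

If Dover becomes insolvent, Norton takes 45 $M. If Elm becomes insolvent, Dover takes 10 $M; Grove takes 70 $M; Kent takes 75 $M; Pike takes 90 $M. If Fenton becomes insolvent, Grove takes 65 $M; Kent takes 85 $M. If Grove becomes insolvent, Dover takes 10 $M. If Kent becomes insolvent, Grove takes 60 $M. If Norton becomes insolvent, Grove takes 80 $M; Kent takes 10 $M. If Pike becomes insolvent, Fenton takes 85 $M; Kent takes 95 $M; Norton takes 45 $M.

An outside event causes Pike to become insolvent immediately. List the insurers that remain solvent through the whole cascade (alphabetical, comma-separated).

Dover, Elm, Fenton, Grove, Norton

Round 1 — Pike becomes insolvent (initial).
  Fenton: +85 → 85 < 90
  Kent: +95 → 95 ≥ 80
  Norton: +45 → 45 < 60
Round 2 — Kent becomes insolvent.
  Grove: +60 → 60 < 100
No further insolvencies.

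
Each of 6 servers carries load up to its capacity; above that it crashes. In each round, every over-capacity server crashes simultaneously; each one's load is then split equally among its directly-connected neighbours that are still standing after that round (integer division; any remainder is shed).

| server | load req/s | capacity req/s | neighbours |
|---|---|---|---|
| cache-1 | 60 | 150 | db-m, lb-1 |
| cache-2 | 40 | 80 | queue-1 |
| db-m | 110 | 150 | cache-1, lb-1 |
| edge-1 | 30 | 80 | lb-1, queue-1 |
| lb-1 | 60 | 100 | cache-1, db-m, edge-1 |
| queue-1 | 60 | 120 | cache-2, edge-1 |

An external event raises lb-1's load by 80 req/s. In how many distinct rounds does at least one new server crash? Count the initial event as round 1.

3

Round 1 — lb-1 at 140 > 100. lb-1 crashes.
  lb-1 sheds 140 req/s to cache-1, db-m, edge-1: 46 each (2 lost).
    cache-1: 60+46 = 106 ≤ 150
    db-m: 110+46 = 156 > 150
    edge-1: 30+46 = 76 ≤ 80
Round 2 — db-m crashes.
  db-m sheds 156 req/s to cache-1: 156 each.
    cache-1: 106+156 = 262 > 150
Round 3 — cache-1 crashes.
  cache-1 sheds 262 req/s: no online neighbours, lost.
No further crashes.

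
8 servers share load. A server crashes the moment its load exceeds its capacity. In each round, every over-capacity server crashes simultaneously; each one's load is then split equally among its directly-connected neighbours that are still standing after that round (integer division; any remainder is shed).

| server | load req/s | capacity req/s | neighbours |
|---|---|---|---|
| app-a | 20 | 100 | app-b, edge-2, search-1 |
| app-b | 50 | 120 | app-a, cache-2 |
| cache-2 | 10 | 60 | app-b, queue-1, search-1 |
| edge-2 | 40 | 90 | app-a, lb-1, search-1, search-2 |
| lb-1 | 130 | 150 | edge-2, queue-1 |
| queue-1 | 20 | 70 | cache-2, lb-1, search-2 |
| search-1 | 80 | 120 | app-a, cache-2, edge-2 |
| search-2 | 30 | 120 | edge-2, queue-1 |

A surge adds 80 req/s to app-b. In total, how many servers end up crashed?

Round 1 — app-b at 130 > 120. app-b crashes.
  app-b sheds 130 req/s to app-a, cache-2: 65 each.
    app-a: 20+65 = 85 ≤ 100
    cache-2: 10+65 = 75 > 60
Round 2 — cache-2 crashes.
  cache-2 sheds 75 req/s to queue-1, search-1: 37 each (1 lost).
    queue-1: 20+37 = 57 ≤ 70
    search-1: 80+37 = 117 ≤ 120
No further crashes.

2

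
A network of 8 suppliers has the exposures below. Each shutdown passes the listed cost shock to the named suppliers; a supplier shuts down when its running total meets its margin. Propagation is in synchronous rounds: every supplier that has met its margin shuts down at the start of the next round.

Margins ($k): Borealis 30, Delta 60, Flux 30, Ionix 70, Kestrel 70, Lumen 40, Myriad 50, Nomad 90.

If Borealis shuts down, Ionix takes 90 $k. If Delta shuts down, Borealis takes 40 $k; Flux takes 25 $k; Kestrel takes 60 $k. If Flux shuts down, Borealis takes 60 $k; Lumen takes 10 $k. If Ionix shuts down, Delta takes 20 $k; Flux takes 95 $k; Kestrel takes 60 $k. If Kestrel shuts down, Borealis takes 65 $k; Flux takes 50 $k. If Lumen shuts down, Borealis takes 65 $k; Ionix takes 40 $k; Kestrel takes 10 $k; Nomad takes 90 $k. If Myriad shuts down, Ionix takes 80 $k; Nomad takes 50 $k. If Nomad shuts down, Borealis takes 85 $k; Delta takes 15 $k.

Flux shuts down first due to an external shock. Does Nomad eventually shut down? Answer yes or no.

no

Round 1 — Flux shuts down (initial).
  Borealis: +60 → 60 ≥ 30
  Lumen: +10 → 10 < 40
Round 2 — Borealis shuts down.
  Ionix: +90 → 90 ≥ 70
Round 3 — Ionix shuts down.
  Delta: +20 → 20 < 60
  Kestrel: +60 → 60 < 70
No further shutdowns.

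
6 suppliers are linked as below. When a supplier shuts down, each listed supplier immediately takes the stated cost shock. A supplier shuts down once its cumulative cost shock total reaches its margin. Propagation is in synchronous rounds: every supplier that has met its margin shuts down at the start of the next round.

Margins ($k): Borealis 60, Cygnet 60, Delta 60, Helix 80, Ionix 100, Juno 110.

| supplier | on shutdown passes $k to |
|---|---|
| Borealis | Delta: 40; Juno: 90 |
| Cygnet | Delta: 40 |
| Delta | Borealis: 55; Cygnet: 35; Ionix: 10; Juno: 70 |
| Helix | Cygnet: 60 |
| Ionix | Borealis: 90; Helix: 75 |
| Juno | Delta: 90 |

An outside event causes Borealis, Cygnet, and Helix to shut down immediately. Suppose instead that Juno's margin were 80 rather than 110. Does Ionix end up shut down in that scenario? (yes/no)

With Juno's margin at 80:
Round 1 — Borealis, Cygnet, Helix shut down (initial).
  Delta: +40+40 → 80 ≥ 60
  Juno: +90 → 90 ≥ 80
Round 2 — Delta, Juno shut down.
  Ionix: +10 → 10 < 100
No further shutdowns.

no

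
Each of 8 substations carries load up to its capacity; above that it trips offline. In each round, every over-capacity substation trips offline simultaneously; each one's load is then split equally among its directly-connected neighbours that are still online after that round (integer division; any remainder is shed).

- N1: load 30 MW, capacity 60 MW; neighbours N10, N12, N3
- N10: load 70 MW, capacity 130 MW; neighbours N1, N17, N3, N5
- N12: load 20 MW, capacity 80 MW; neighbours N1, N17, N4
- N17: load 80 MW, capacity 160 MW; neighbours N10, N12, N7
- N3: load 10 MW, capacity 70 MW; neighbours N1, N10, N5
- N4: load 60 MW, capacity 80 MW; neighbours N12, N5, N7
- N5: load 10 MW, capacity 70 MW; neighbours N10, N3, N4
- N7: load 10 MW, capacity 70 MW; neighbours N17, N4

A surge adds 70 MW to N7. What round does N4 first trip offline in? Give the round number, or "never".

2

Round 1 — N7 at 80 > 70. N7 trips offline.
  N7 sheds 80 MW to N17, N4: 40 each.
    N17: 80+40 = 120 ≤ 160
    N4: 60+40 = 100 > 80
Round 2 — N4 trips offline.
  N4 sheds 100 MW to N12, N5: 50 each.
    N12: 20+50 = 70 ≤ 80
    N5: 10+50 = 60 ≤ 70
No further trips.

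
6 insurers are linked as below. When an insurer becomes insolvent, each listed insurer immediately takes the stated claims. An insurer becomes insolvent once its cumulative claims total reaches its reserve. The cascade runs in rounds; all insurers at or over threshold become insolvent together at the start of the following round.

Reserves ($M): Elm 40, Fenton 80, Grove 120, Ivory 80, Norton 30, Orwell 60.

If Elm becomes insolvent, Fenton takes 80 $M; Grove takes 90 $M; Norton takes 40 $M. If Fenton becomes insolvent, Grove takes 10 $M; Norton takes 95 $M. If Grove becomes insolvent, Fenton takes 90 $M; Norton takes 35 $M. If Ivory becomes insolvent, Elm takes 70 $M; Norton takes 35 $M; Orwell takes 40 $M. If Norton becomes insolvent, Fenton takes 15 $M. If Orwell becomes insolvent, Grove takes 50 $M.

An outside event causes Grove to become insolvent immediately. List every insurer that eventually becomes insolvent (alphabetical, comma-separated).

Fenton, Grove, Norton

Round 1 — Grove becomes insolvent (initial).
  Fenton: +90 → 90 ≥ 80
  Norton: +35 → 35 ≥ 30
Round 2 — Fenton, Norton become insolvent.
No further insolvencies.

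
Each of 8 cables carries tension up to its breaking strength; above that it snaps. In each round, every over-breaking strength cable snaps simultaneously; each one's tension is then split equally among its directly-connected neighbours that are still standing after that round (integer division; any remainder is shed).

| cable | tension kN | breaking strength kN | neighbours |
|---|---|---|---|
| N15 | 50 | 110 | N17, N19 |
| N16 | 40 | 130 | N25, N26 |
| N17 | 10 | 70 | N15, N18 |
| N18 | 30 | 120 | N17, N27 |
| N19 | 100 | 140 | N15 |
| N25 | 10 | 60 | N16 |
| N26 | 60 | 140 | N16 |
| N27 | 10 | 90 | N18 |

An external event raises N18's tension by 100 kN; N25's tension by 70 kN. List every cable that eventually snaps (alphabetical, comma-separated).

Round 1 — N18 at 130 > 120; N25 at 80 > 60. N18, N25 snap.
  N18 sheds 130 kN to N17, N27: 65 each.
    N17: 10+65 = 75 > 70
    N27: 10+65 = 75 ≤ 90
  N25 sheds 80 kN to N16: 80 each.
    N16: 40+80 = 120 ≤ 130
Round 2 — N17 snaps.
  N17 sheds 75 kN to N15: 75 each.
    N15: 50+75 = 125 > 110
Round 3 — N15 snaps.
  N15 sheds 125 kN to N19: 125 each.
    N19: 100+125 = 225 > 140
Round 4 — N19 snaps.
  N19 sheds 225 kN: no online neighbours, lost.
No further breaks.

N15, N17, N18, N19, N25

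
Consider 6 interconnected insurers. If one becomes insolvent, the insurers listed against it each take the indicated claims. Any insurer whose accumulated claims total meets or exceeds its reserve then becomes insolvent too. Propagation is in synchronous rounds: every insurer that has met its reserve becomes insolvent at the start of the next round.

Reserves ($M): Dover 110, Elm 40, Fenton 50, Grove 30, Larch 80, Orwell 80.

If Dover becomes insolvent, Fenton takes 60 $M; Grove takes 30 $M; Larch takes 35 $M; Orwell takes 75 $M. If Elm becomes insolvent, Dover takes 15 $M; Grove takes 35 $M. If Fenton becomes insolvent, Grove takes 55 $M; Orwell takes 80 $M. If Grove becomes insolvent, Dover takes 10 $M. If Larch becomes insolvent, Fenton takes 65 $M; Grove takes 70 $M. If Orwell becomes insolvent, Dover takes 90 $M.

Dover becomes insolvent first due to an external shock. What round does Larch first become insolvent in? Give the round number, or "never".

Round 1 — Dover becomes insolvent (initial).
  Fenton: +60 → 60 ≥ 50
  Grove: +30 → 30 ≥ 30
  Larch: +35 → 35 < 80
  Orwell: +75 → 75 < 80
Round 2 — Fenton, Grove become insolvent.
  Orwell: +80 → 155 ≥ 80
Round 3 — Orwell becomes insolvent.
No further insolvencies.

never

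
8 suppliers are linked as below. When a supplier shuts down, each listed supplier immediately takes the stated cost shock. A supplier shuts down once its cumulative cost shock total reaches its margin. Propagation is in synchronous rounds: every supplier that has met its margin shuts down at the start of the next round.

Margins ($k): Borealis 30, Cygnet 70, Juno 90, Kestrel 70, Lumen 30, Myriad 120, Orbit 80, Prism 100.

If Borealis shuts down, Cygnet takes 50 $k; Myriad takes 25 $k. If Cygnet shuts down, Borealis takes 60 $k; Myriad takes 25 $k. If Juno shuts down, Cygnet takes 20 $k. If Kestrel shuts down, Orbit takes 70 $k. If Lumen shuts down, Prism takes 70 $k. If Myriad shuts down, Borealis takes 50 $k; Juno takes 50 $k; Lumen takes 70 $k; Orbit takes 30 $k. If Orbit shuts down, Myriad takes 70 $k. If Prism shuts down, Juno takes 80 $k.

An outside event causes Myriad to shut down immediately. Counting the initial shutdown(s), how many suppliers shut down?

Round 1 — Myriad shuts down (initial).
  Borealis: +50 → 50 ≥ 30
  Juno: +50 → 50 < 90
  Lumen: +70 → 70 ≥ 30
  Orbit: +30 → 30 < 80
Round 2 — Borealis, Lumen shut down.
  Cygnet: +50 → 50 < 70
  Prism: +70 → 70 < 100
No further shutdowns.

3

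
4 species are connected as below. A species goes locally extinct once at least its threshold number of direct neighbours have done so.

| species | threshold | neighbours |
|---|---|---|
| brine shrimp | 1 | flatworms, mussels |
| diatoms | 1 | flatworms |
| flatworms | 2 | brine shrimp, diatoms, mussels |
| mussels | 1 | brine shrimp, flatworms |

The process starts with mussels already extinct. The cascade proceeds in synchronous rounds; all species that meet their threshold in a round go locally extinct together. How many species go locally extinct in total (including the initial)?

4

Round 1 — mussels goes locally extinct (initial).
Round 2 — checking thresholds:
  brine shrimp: 1 of 2 neighbours ≥ 1, goes locally extinct.
  flatworms: 1 of 3 neighbours < 2, below threshold.
Round 3 — checking thresholds:
  flatworms: 2 of 3 neighbours ≥ 2, goes locally extinct.
Round 4 — checking thresholds:
  diatoms: 1 of 1 neighbours ≥ 1, goes locally extinct.
Round 5 — no new extinctions; cascade stops.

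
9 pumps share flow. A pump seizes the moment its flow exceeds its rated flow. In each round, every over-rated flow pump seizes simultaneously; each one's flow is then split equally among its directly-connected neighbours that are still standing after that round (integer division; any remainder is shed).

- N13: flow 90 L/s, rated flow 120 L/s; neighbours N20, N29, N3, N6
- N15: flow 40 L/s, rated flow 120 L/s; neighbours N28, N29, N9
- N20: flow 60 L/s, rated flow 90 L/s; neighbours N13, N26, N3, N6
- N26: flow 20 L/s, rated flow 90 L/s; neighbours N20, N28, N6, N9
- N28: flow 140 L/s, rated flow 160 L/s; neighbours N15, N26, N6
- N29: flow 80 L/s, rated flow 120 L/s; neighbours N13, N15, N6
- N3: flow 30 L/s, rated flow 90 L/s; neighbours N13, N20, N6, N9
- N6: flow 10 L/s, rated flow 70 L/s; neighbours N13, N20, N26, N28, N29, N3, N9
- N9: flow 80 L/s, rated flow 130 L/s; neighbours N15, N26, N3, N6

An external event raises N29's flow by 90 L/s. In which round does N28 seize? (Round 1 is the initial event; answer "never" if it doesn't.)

4

Round 1 — N29 at 170 > 120. N29 seizes.
  N29 sheds 170 L/s to N13, N15, N6: 56 each (2 lost).
    N13: 90+56 = 146 > 120
    N15: 40+56 = 96 ≤ 120
    N6: 10+56 = 66 ≤ 70
Round 2 — N13 seizes.
  N13 sheds 146 L/s to N20, N3, N6: 48 each (2 lost).
    N20: 60+48 = 108 > 90
    N3: 30+48 = 78 ≤ 90
    N6: 66+48 = 114 > 70
Round 3 — N20, N6 seize.
  N20 sheds 108 L/s to N26, N3: 54 each.
    N26: 20+54 = 74 ≤ 90
    N3: 78+54 = 132 > 90
  N6 sheds 114 L/s to N26, N28, N3, N9: 28 each (2 lost).
    N26: 74+28 = 102 > 90
    N28: 140+28 = 168 > 160
    N3: 132+28 = 160 > 90
    N9: 80+28 = 108 ≤ 130
Round 4 — N26, N28, N3 seize.
  N26 sheds 102 L/s to N9: 102 each.
    N9: 108+102 = 210 > 130
  N28 sheds 168 L/s to N15: 168 each.
    N15: 96+168 = 264 > 120
  N3 sheds 160 L/s to N9: 160 each.
    N9: 210+160 = 370 > 130
Round 5 — N15, N9 seize.
  N15 sheds 264 L/s: no online neighbours, lost.
  N9 sheds 370 L/s: no online neighbours, lost.
No further seizures.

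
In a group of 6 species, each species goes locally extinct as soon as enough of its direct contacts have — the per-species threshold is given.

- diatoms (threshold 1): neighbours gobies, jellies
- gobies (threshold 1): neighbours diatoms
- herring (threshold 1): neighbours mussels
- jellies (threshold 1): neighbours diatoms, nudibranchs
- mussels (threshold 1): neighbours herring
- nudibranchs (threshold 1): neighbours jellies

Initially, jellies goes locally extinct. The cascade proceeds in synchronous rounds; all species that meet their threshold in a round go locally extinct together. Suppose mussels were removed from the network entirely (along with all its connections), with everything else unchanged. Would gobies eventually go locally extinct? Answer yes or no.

yes

With mussels removed:
Round 1 — jellies goes locally extinct (initial).
Round 2 — checking thresholds:
  diatoms: 1 of 2 neighbours ≥ 1, goes locally extinct.
  nudibranchs: 1 of 1 neighbours ≥ 1, goes locally extinct.
Round 3 — checking thresholds:
  gobies: 1 of 1 neighbours ≥ 1, goes locally extinct.
Round 4 — no new extinctions; cascade stops.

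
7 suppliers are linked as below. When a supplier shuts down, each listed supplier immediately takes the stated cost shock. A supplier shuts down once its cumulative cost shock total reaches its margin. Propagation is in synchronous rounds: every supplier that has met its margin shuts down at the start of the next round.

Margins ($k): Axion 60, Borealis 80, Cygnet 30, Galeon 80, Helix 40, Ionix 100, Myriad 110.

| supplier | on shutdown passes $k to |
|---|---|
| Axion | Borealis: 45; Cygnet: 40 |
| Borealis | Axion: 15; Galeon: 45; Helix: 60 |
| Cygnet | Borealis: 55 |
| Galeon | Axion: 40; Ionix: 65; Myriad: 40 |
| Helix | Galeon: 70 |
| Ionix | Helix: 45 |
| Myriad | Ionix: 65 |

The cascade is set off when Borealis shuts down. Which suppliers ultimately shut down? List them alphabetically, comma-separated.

Borealis, Galeon, Helix

Round 1 — Borealis shuts down (initial).
  Axion: +15 → 15 < 60
  Galeon: +45 → 45 < 80
  Helix: +60 → 60 ≥ 40
Round 2 — Helix shuts down.
  Galeon: +70 → 115 ≥ 80
Round 3 — Galeon shuts down.
  Axion: +40 → 55 < 60
  Ionix: +65 → 65 < 100
  Myriad: +40 → 40 < 110
No further shutdowns.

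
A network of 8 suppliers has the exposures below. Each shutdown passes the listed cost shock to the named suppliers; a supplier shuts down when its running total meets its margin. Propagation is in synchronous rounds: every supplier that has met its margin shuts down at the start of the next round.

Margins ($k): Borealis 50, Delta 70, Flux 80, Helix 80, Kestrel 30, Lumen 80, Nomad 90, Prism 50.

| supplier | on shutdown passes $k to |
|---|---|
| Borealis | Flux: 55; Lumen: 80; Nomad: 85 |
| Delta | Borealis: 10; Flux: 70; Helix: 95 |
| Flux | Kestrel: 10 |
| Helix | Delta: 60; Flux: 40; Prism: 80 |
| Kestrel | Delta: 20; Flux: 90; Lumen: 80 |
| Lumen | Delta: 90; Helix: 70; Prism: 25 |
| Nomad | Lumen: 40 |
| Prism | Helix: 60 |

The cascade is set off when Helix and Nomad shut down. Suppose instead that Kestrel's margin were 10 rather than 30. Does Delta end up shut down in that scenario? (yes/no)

no

With Kestrel's margin at 10:
Round 1 — Helix, Nomad shut down (initial).
  Delta: +60 → 60 < 70
  Flux: +40 → 40 < 80
  Lumen: +40 → 40 < 80
  Prism: +80 → 80 ≥ 50
Round 2 — Prism shuts down.
No further shutdowns.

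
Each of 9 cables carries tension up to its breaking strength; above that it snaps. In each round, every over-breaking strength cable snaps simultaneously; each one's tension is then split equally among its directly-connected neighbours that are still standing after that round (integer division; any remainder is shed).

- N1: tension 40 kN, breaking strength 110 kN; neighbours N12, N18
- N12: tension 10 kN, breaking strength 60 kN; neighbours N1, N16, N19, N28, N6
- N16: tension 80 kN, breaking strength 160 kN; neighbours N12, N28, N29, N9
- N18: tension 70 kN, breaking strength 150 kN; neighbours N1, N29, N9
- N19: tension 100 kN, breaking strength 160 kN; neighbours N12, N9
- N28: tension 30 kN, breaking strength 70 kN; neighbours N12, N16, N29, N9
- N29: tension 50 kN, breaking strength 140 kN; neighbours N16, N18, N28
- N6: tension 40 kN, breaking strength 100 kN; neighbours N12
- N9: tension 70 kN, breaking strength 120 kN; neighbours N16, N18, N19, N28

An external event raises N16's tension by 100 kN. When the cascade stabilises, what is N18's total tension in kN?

140

Round 1 — N16 at 180 > 160. N16 snaps.
  N16 sheds 180 kN to N12, N28, N29, N9: 45 each.
    N12: 10+45 = 55 ≤ 60
    N28: 30+45 = 75 > 70
    N29: 50+45 = 95 ≤ 140
    N9: 70+45 = 115 ≤ 120
Round 2 — N28 snaps.
  N28 sheds 75 kN to N12, N29, N9: 25 each.
    N12: 55+25 = 80 > 60
    N29: 95+25 = 120 ≤ 140
    N9: 115+25 = 140 > 120
Round 3 — N12, N9 snap.
  N12 sheds 80 kN to N1, N19, N6: 26 each (2 lost).
    N1: 40+26 = 66 ≤ 110
    N19: 100+26 = 126 ≤ 160
    N6: 40+26 = 66 ≤ 100
  N9 sheds 140 kN to N18, N19: 70 each.
    N18: 70+70 = 140 ≤ 150
    N19: 126+70 = 196 > 160
Round 4 — N19 snaps.
  N19 sheds 196 kN: no online neighbours, lost.
No further breaks.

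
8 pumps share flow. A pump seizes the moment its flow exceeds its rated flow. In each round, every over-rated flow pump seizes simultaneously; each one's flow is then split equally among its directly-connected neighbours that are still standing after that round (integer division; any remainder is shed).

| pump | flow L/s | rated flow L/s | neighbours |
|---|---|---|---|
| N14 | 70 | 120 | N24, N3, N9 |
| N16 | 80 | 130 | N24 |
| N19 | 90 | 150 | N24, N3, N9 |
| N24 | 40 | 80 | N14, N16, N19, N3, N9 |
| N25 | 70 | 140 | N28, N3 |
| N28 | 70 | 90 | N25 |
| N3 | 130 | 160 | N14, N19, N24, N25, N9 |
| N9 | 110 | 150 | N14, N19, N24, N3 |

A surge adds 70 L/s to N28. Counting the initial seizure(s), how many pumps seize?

Round 1 — N28 at 140 > 90. N28 seizes.
  N28 sheds 140 L/s to N25: 140 each.
    N25: 70+140 = 210 > 140
Round 2 — N25 seizes.
  N25 sheds 210 L/s to N3: 210 each.
    N3: 130+210 = 340 > 160
Round 3 — N3 seizes.
  N3 sheds 340 L/s to N14, N19, N24, N9: 85 each.
    N14: 70+85 = 155 > 120
    N19: 90+85 = 175 > 150
    N24: 40+85 = 125 > 80
    N9: 110+85 = 195 > 150
Round 4 — N14, N19, N24, N9 seize.
  N14 sheds 155 L/s: no online neighbours, lost.
  N19 sheds 175 L/s: no online neighbours, lost.
  N24 sheds 125 L/s to N16: 125 each.
    N16: 80+125 = 205 > 130
  N9 sheds 195 L/s: no online neighbours, lost.
Round 5 — N16 seizes.
  N16 sheds 205 L/s: no online neighbours, lost.
No further seizures.

8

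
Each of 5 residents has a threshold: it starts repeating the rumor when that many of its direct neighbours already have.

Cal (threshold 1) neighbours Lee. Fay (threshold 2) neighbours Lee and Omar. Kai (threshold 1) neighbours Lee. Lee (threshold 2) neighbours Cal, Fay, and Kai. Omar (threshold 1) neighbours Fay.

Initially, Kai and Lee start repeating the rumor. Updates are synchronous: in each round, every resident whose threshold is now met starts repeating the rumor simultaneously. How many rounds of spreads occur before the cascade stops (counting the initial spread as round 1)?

Round 1 — Kai, Lee start repeating the rumor (initial).
Round 2 — checking thresholds:
  Cal: 1 of 1 neighbours ≥ 1, starts repeating the rumor.
  Fay: 1 of 2 neighbours < 2, below threshold.
Round 3 — no new spreads; cascade stops.

2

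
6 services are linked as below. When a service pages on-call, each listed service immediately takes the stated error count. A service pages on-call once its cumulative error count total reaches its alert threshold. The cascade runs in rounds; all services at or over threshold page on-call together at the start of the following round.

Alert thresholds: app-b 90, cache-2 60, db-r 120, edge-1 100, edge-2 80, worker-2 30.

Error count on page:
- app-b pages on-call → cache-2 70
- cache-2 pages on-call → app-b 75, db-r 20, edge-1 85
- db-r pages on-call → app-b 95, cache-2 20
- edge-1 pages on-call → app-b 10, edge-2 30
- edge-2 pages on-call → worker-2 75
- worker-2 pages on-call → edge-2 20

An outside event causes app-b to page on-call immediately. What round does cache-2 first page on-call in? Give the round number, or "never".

Round 1 — app-b pages on-call (initial).
  cache-2: +70 → 70 ≥ 60
Round 2 — cache-2 pages on-call.
  db-r: +20 → 20 < 120
  edge-1: +85 → 85 < 100
No further pages.

2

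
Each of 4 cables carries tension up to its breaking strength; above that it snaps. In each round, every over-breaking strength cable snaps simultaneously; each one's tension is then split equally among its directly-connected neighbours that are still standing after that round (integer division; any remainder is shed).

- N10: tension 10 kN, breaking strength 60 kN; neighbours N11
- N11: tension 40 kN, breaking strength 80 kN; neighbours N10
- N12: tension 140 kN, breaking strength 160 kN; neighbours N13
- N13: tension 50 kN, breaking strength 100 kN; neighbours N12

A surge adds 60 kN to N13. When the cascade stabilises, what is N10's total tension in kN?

Round 1 — N13 at 110 > 100. N13 snaps.
  N13 sheds 110 kN to N12: 110 each.
    N12: 140+110 = 250 > 160
Round 2 — N12 snaps.
  N12 sheds 250 kN: no online neighbours, lost.
No further breaks.

10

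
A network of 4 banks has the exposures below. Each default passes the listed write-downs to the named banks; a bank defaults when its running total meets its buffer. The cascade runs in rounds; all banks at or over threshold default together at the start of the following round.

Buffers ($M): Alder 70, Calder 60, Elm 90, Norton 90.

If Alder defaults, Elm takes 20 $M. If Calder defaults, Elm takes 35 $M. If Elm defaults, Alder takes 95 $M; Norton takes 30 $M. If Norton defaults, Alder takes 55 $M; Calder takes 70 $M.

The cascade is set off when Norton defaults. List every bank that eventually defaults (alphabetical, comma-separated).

Round 1 — Norton defaults (initial).
  Alder: +55 → 55 < 70
  Calder: +70 → 70 ≥ 60
Round 2 — Calder defaults.
  Elm: +35 → 35 < 90
No further defaults.

Calder, Norton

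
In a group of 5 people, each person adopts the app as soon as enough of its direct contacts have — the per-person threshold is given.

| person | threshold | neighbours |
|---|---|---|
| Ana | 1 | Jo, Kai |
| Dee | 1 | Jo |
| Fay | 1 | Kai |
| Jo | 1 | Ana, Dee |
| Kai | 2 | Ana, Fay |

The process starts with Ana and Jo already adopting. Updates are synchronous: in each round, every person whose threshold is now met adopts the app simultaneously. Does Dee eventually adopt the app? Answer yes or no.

Round 1 — Ana, Jo adopt the app (initial).
Round 2 — checking thresholds:
  Dee: 1 of 1 neighbours ≥ 1, adopts the app.
  Kai: 1 of 2 neighbours < 2, below threshold.
Round 3 — no new adoptions; cascade stops.

yes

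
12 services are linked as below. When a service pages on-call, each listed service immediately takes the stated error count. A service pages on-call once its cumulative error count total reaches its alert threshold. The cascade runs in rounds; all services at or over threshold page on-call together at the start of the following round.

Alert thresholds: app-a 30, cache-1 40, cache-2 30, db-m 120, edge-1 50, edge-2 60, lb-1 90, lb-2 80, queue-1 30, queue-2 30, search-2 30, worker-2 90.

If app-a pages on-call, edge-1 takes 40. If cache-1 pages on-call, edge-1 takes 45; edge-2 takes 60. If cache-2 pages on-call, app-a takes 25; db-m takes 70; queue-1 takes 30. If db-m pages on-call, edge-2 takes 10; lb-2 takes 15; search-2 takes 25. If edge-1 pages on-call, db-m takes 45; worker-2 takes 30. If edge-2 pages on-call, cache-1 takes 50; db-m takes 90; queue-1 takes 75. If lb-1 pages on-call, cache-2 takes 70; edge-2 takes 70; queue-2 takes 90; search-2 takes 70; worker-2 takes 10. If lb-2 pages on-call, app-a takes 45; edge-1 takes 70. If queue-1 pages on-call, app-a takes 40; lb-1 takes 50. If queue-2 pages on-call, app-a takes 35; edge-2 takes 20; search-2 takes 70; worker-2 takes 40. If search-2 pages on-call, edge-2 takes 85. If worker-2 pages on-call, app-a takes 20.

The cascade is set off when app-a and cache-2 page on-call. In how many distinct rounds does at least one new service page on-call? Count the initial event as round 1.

Round 1 — app-a, cache-2 page on-call (initial).
  db-m: +70 → 70 < 120
  edge-1: +40 → 40 < 50
  queue-1: +30 → 30 ≥ 30
Round 2 — queue-1 pages on-call.
  lb-1: +50 → 50 < 90
No further pages.

2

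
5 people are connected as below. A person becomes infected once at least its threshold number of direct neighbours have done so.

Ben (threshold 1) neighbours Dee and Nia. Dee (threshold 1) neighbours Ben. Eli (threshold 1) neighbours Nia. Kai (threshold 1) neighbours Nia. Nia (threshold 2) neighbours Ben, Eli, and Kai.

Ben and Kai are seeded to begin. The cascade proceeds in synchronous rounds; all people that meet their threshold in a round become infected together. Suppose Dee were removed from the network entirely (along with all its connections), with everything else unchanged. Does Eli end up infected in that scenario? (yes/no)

With Dee removed:
Round 1 — Ben, Kai become infected (initial).
Round 2 — checking thresholds:
  Nia: 2 of 3 neighbours ≥ 2, becomes infected.
Round 3 — checking thresholds:
  Eli: 1 of 1 neighbours ≥ 1, becomes infected.
Round 4 — no new infections; cascade stops.

yes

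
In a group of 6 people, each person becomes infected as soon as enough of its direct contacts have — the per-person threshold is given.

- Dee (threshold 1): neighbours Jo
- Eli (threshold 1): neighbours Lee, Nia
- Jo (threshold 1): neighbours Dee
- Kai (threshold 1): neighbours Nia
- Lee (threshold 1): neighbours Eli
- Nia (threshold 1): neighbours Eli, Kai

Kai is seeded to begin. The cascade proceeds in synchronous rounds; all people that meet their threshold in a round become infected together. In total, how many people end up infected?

Round 1 — Kai becomes infected (initial).
Round 2 — checking thresholds:
  Nia: 1 of 2 neighbours ≥ 1, becomes infected.
Round 3 — checking thresholds:
  Eli: 1 of 2 neighbours ≥ 1, becomes infected.
Round 4 — checking thresholds:
  Lee: 1 of 1 neighbours ≥ 1, becomes infected.
Round 5 — no new infections; cascade stops.

4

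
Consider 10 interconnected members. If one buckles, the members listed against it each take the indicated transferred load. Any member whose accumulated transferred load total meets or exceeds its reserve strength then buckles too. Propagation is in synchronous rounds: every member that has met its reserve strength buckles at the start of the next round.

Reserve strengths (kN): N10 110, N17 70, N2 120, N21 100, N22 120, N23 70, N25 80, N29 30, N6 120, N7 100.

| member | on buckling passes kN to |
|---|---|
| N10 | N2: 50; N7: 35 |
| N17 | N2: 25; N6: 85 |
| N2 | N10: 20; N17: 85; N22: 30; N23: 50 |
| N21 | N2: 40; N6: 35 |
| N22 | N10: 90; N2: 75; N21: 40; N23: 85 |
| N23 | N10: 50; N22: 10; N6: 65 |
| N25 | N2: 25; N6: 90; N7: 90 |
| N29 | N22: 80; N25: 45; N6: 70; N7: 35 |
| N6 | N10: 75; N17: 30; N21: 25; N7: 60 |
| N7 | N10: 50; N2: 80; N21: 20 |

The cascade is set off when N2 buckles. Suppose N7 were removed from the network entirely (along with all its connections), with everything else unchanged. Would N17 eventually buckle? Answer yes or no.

With N7 removed:
Round 1 — N2 buckles (initial).
  N10: +20 → 20 < 110
  N17: +85 → 85 ≥ 70
  N22: +30 → 30 < 120
  N23: +50 → 50 < 70
Round 2 — N17 buckles.
  N6: +85 → 85 < 120
No further bucklings.

yes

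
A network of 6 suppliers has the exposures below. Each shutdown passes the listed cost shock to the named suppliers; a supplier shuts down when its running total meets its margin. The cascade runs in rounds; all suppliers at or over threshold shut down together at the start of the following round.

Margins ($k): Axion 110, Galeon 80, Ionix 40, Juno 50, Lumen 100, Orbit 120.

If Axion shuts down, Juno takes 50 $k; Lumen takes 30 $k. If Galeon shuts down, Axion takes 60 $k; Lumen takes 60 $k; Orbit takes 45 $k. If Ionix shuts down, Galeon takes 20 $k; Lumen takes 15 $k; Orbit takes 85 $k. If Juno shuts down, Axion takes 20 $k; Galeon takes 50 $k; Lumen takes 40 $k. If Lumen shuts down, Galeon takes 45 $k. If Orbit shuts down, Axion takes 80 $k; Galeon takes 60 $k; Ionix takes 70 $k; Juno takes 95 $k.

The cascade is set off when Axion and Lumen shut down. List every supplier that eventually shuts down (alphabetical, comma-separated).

Axion, Galeon, Juno, Lumen

Round 1 — Axion, Lumen shut down (initial).
  Galeon: +45 → 45 < 80
  Juno: +50 → 50 ≥ 50
Round 2 — Juno shuts down.
  Galeon: +50 → 95 ≥ 80
Round 3 — Galeon shuts down.
  Orbit: +45 → 45 < 120
No further shutdowns.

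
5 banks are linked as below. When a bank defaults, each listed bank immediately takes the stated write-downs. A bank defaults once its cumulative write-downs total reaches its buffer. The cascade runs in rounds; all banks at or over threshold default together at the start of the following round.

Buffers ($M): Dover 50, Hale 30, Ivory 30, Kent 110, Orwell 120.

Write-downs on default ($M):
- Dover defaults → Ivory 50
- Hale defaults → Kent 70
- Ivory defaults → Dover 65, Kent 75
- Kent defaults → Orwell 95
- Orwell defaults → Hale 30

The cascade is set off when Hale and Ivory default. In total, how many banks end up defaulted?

Round 1 — Hale, Ivory default (initial).
  Dover: +65 → 65 ≥ 50
  Kent: +70+75 → 145 ≥ 110
Round 2 — Dover, Kent default.
  Orwell: +95 → 95 < 120
No further defaults.

4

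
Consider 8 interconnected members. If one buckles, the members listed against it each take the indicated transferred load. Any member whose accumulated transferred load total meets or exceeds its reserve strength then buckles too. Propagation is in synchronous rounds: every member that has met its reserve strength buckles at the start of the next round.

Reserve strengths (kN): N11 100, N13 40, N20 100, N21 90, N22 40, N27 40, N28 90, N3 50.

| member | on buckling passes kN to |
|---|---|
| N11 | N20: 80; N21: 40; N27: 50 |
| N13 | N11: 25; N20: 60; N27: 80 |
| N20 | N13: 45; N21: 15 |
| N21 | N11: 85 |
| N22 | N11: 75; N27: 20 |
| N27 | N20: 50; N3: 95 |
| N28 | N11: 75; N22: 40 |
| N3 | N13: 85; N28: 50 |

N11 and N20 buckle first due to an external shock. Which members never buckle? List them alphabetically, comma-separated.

N21, N22, N28

Round 1 — N11, N20 buckle (initial).
  N13: +45 → 45 ≥ 40
  N21: +40+15 → 55 < 90
  N27: +50 → 50 ≥ 40
Round 2 — N13, N27 buckle.
  N3: +95 → 95 ≥ 50
Round 3 — N3 buckles.
  N28: +50 → 50 < 90
No further bucklings.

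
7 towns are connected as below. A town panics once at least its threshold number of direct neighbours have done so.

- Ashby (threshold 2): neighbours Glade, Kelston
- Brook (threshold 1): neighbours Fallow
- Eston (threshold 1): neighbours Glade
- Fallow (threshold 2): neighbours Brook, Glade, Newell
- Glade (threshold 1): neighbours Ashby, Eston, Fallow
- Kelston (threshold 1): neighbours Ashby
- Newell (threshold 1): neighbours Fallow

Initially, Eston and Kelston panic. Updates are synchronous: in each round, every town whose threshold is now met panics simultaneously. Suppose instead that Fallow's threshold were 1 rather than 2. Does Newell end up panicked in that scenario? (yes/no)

yes

With Fallow's threshold at 1:
Round 1 — Eston, Kelston panic (initial).
Round 2 — checking thresholds:
  Ashby: 1 of 2 neighbours < 2, below threshold.
  Glade: 1 of 3 neighbours ≥ 1, panics.
Round 3 — checking thresholds:
  Ashby: 2 of 2 neighbours ≥ 2, panics.
  Fallow: 1 of 3 neighbours ≥ 1, panics.
Round 4 — checking thresholds:
  Brook: 1 of 1 neighbours ≥ 1, panics.
  Newell: 1 of 1 neighbours ≥ 1, panics.
Round 5 — no new panics; cascade stops.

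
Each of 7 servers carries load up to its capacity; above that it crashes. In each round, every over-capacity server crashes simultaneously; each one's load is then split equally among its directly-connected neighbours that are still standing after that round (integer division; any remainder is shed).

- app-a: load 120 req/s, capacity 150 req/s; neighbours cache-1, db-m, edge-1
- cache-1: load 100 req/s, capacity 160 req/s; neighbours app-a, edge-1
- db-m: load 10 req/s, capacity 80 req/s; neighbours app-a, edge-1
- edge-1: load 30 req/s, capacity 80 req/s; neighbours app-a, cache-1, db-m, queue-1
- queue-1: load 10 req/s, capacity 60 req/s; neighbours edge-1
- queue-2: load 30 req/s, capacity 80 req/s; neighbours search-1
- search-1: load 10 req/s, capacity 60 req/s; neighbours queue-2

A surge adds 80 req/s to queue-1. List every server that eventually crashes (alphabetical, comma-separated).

Round 1 — queue-1 at 90 > 60. queue-1 crashes.
  queue-1 sheds 90 req/s to edge-1: 90 each.
    edge-1: 30+90 = 120 > 80
Round 2 — edge-1 crashes.
  edge-1 sheds 120 req/s to app-a, cache-1, db-m: 40 each.
    app-a: 120+40 = 160 > 150
    cache-1: 100+40 = 140 ≤ 160
    db-m: 10+40 = 50 ≤ 80
Round 3 — app-a crashes.
  app-a sheds 160 req/s to cache-1, db-m: 80 each.
    cache-1: 140+80 = 220 > 160
    db-m: 50+80 = 130 > 80
Round 4 — cache-1, db-m crash.
  cache-1 sheds 220 req/s: no online neighbours, lost.
  db-m sheds 130 req/s: no online neighbours, lost.
No further crashes.

app-a, cache-1, db-m, edge-1, queue-1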